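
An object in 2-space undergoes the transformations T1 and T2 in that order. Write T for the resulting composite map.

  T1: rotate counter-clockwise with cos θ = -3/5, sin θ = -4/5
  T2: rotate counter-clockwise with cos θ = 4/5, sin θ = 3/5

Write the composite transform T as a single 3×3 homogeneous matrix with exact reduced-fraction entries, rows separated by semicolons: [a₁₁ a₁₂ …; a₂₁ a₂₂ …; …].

T1 = [-3/5 4/5 0; -4/5 -3/5 0; 0 0 1]
T2·T1 = [0 1 0; -1 0 0; 0 0 1]

T = [0 1 0; -1 0 0; 0 0 1]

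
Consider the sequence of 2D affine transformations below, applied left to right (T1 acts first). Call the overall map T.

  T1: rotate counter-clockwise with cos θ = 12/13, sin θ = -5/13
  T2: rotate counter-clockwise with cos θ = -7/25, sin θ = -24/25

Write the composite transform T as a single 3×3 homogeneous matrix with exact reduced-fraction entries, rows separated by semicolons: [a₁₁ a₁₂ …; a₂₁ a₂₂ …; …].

T = [-204/325 253/325 0; -253/325 -204/325 0; 0 0 1]

T1 = [12/13 5/13 0; -5/13 12/13 0; 0 0 1]
T2·T1 = [-204/325 253/325 0; -253/325 -204/325 0; 0 0 1]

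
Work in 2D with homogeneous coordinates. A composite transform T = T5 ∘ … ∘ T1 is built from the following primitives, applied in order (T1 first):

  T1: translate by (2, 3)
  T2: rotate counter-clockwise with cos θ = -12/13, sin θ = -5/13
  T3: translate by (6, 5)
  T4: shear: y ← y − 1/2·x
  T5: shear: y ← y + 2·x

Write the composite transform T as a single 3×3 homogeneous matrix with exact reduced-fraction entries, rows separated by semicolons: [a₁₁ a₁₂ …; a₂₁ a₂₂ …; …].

T1 = [1 0 2; 0 1 3; 0 0 1]
T2·T1 = [-12/13 5/13 -9/13; -5/13 -12/13 -46/13; 0 0 1]
T3·…·T1 = [-12/13 5/13 69/13; -5/13 -12/13 19/13; 0 0 1]
T4·…·T1 = [-12/13 5/13 69/13; 1/13 -29/26 -31/26; 0 0 1]
T5·…·T1 = [-12/13 5/13 69/13; -23/13 -9/26 245/26; 0 0 1]

T = [-12/13 5/13 69/13; -23/13 -9/26 245/26; 0 0 1]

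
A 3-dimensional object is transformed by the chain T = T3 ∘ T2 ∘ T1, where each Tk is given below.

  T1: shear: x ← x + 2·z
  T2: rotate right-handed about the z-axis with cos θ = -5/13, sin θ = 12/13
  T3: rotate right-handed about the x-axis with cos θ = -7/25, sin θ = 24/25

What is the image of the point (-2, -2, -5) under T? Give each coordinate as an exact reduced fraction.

T(p) = (84/13, 2498/325, -2761/325)

T1 shear: x ← x + 2·z: (-2, -2, -5) → (-12, -2, -5)
T2 rotate right-handed about the z-axis with cos θ = -5/13, sin θ = 12/13: (-12, -2, -5) → (84/13, -134/13, -5)
T3 rotate right-handed about the x-axis with cos θ = -7/25, sin θ = 24/25: (84/13, -134/13, -5) → (84/13, 2498/325, -2761/325)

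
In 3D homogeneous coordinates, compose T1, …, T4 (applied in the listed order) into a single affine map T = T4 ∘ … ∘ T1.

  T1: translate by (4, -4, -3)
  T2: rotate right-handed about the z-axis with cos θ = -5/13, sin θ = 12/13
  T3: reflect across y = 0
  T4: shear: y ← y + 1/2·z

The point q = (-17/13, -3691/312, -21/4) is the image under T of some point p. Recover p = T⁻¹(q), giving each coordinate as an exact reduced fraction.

p = (5, 5/3, -9/4)

T1 = [1 0 0 4; 0 1 0 -4; 0 0 1 -3; 0 0 0 1]
T2·T1 = [-5/13 -12/13 0 28/13; 12/13 -5/13 0 68/13; 0 0 1 -3; 0 0 0 1]
T3·…·T1 = [-5/13 -12/13 0 28/13; -12/13 5/13 0 -68/13; 0 0 1 -3; 0 0 0 1]
T4·…·T1 = [-5/13 -12/13 0 28/13; -12/13 5/13 1/2 -175/26; 0 0 1 -3; 0 0 0 1]
det M = -1; M⁻¹ = [-5/13 -12/13 6/13 -4; -12/13 5/13 -5/26 4; 0 0 1 3; 0 0 0 1]
M⁻¹ · (-17/13, -3691/312, -21/4)ᵀ = (5, 5/3, -9/4)ᵀ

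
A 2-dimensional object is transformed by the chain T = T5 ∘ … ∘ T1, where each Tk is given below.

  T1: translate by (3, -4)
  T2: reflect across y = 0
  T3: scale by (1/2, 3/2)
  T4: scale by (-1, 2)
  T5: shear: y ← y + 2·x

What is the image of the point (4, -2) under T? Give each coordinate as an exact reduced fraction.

T1 translate by (3, -4): (4, -2) → (7, -6)
T2 reflect across y = 0: (7, -6) → (7, 6)
T3 scale by (1/2, 3/2): (7, 6) → (7/2, 9)
T4 scale by (-1, 2): (7/2, 9) → (-7/2, 18)
T5 shear: y ← y + 2·x: (-7/2, 18) → (-7/2, 11)

T(p) = (-7/2, 11)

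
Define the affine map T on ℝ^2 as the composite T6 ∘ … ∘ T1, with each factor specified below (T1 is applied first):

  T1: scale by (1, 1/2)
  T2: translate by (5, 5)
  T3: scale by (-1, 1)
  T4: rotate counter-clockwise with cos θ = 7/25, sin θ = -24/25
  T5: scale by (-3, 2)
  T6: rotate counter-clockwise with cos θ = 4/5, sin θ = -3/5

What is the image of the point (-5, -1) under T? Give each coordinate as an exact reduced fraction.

T(p) = (-1107/125, 1224/125)

T1 scale by (1, 1/2): (-5, -1) → (-5, -1/2)
T2 translate by (5, 5): (-5, -1/2) → (0, 9/2)
T3 scale by (-1, 1): (0, 9/2) → (0, 9/2)
T4 rotate counter-clockwise with cos θ = 7/25, sin θ = -24/25: (0, 9/2) → (108/25, 63/50)
T5 scale by (-3, 2): (108/25, 63/50) → (-324/25, 63/25)
T6 rotate counter-clockwise with cos θ = 4/5, sin θ = -3/5: (-324/25, 63/25) → (-1107/125, 1224/125)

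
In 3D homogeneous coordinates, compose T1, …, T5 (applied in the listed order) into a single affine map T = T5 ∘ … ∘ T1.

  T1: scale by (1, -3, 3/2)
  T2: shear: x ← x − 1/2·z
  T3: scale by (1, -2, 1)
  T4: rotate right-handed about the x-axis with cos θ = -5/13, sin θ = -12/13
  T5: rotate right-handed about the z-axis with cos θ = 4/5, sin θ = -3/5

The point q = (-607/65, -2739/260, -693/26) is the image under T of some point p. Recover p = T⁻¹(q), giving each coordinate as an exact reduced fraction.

T1 = [1 0 0 0; 0 -3 0 0; 0 0 3/2 0; 0 0 0 1]
T2·T1 = [1 0 -3/4 0; 0 -3 0 0; 0 0 3/2 0; 0 0 0 1]
T3·…·T1 = [1 0 -3/4 0; 0 6 0 0; 0 0 3/2 0; 0 0 0 1]
T4·…·T1 = [1 0 -3/4 0; 0 -30/13 18/13 0; 0 -72/13 -15/26 0; 0 0 0 1]
T5·…·T1 = [4/5 -18/13 3/13 0; -3/5 -24/13 81/52 0; 0 -72/13 -15/26 0; 0 0 0 1]
det M = 9; M⁻¹ = [14/13 -3/13 -5/26 0; -1/26 -2/39 -2/13 0; 24/65 32/65 -10/39 0; 0 0 0 1]
M⁻¹ · (-607/65, -2739/260, -693/26)ᵀ = (-5/2, 5, -9/5)ᵀ

p = (-5/2, 5, -9/5)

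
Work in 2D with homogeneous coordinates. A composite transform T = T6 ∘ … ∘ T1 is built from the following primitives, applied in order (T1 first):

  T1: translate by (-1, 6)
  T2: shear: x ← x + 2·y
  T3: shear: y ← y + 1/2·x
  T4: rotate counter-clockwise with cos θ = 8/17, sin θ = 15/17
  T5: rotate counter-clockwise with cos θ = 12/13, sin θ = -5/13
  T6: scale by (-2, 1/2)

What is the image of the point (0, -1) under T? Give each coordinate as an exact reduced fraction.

T(p) = (-418/221, 5769/884)

T1 translate by (-1, 6): (0, -1) → (-1, 5)
T2 shear: x ← x + 2·y: (-1, 5) → (9, 5)
T3 shear: y ← y + 1/2·x: (9, 5) → (9, 19/2)
T4 rotate counter-clockwise with cos θ = 8/17, sin θ = 15/17: (9, 19/2) → (-141/34, 211/17)
T5 rotate counter-clockwise with cos θ = 12/13, sin θ = -5/13: (-141/34, 211/17) → (209/221, 5769/442)
T6 scale by (-2, 1/2): (209/221, 5769/442) → (-418/221, 5769/884)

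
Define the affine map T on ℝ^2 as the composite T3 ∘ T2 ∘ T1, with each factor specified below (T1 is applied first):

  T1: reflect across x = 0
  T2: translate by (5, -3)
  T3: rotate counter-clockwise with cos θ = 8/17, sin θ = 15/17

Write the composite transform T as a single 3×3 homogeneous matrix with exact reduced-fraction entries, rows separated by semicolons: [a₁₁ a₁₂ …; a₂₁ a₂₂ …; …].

T = [-8/17 -15/17 5; -15/17 8/17 3; 0 0 1]

T1 = [-1 0 0; 0 1 0; 0 0 1]
T2·T1 = [-1 0 5; 0 1 -3; 0 0 1]
T3·…·T1 = [-8/17 -15/17 5; -15/17 8/17 3; 0 0 1]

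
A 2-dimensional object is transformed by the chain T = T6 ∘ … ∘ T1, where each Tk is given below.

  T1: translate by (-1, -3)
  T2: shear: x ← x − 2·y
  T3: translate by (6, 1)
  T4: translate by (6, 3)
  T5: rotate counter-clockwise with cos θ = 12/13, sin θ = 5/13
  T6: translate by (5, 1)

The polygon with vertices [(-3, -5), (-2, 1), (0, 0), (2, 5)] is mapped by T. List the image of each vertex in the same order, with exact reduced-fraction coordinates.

image vertices: (373/13, 85/13), (211/13, 102/13), (264/13, 110/13), (11, 10)

T1 translate by (-1, -3): (-3, -5) → (-4, -8); (-2, 1) → (-3, -2); (0, 0) → (-1, -3); (2, 5) → (1, 2)
T2 shear: x ← x − 2·y: (-4, -8) → (12, -8); (-3, -2) → (1, -2); (-1, -3) → (5, -3); (1, 2) → (-3, 2)
T3 translate by (6, 1): (12, -8) → (18, -7); (1, -2) → (7, -1); (5, -3) → (11, -2); (-3, 2) → (3, 3)
T4 translate by (6, 3): (18, -7) → (24, -4); (7, -1) → (13, 2); (11, -2) → (17, 1); (3, 3) → (9, 6)
T5 rotate counter-clockwise with cos θ = 12/13, sin θ = 5/13: (24, -4) → (308/13, 72/13); (13, 2) → (146/13, 89/13); (17, 1) → (199/13, 97/13); (9, 6) → (6, 9)
T6 translate by (5, 1): (308/13, 72/13) → (373/13, 85/13); (146/13, 89/13) → (211/13, 102/13); (199/13, 97/13) → (264/13, 110/13); (6, 9) → (11, 10)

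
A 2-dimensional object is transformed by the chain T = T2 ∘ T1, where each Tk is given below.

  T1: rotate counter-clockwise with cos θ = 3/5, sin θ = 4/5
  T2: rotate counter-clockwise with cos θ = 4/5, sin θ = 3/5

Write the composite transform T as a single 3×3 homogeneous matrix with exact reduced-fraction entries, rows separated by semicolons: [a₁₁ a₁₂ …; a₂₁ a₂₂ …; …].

T = [0 -1 0; 1 0 0; 0 0 1]

T1 = [3/5 -4/5 0; 4/5 3/5 0; 0 0 1]
T2·T1 = [0 -1 0; 1 0 0; 0 0 1]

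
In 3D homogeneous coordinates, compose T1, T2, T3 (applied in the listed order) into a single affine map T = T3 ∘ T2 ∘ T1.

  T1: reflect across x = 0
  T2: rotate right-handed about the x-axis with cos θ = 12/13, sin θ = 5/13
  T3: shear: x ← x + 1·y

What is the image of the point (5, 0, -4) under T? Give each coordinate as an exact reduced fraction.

T(p) = (-45/13, 20/13, -48/13)

T1 reflect across x = 0: (5, 0, -4) → (-5, 0, -4)
T2 rotate right-handed about the x-axis with cos θ = 12/13, sin θ = 5/13: (-5, 0, -4) → (-5, 20/13, -48/13)
T3 shear: x ← x + 1·y: (-5, 20/13, -48/13) → (-45/13, 20/13, -48/13)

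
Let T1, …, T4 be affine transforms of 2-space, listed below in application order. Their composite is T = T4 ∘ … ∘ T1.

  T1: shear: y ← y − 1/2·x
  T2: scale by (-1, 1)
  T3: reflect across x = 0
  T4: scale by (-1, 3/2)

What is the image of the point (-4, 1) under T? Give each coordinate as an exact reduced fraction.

T1 shear: y ← y − 1/2·x: (-4, 1) → (-4, 3)
T2 scale by (-1, 1): (-4, 3) → (4, 3)
T3 reflect across x = 0: (4, 3) → (-4, 3)
T4 scale by (-1, 3/2): (-4, 3) → (4, 9/2)

T(p) = (4, 9/2)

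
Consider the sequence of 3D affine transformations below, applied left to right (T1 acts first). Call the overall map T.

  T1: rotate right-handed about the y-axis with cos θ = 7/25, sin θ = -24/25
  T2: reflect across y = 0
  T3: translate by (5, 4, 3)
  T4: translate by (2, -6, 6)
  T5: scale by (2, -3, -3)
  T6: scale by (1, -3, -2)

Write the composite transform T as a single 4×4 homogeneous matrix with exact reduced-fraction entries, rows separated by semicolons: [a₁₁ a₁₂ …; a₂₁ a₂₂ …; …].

T = [14/25 0 -48/25 14; 0 -9 0 -18; 144/25 0 42/25 54; 0 0 0 1]

T1 = [7/25 0 -24/25 0; 0 1 0 0; 24/25 0 7/25 0; 0 0 0 1]
T2·T1 = [7/25 0 -24/25 0; 0 -1 0 0; 24/25 0 7/25 0; 0 0 0 1]
T3·…·T1 = [7/25 0 -24/25 5; 0 -1 0 4; 24/25 0 7/25 3; 0 0 0 1]
T4·…·T1 = [7/25 0 -24/25 7; 0 -1 0 -2; 24/25 0 7/25 9; 0 0 0 1]
T5·…·T1 = [14/25 0 -48/25 14; 0 3 0 6; -72/25 0 -21/25 -27; 0 0 0 1]
T6·…·T1 = [14/25 0 -48/25 14; 0 -9 0 -18; 144/25 0 42/25 54; 0 0 0 1]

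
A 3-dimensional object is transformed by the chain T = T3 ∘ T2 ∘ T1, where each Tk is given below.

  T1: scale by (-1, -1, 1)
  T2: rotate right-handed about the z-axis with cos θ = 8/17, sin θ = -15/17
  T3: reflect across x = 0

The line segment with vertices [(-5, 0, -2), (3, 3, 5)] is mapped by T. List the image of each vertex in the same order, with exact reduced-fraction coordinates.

image vertices: (-40/17, -75/17, -2), (69/17, 21/17, 5)

T1 scale by (-1, -1, 1): (-5, 0, -2) → (5, 0, -2); (3, 3, 5) → (-3, -3, 5)
T2 rotate right-handed about the z-axis with cos θ = 8/17, sin θ = -15/17: (5, 0, -2) → (40/17, -75/17, -2); (-3, -3, 5) → (-69/17, 21/17, 5)
T3 reflect across x = 0: (40/17, -75/17, -2) → (-40/17, -75/17, -2); (-69/17, 21/17, 5) → (69/17, 21/17, 5)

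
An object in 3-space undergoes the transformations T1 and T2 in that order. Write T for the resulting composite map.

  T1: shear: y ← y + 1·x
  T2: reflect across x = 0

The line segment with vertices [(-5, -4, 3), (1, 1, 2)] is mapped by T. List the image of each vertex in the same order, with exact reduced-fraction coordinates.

image vertices: (5, -9, 3), (-1, 2, 2)

T1 shear: y ← y + 1·x: (-5, -4, 3) → (-5, -9, 3); (1, 1, 2) → (1, 2, 2)
T2 reflect across x = 0: (-5, -9, 3) → (5, -9, 3); (1, 2, 2) → (-1, 2, 2)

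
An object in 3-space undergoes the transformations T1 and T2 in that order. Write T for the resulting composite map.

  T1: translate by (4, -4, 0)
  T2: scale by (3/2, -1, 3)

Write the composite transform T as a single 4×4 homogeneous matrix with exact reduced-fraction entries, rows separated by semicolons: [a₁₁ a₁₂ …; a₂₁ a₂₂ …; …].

T1 = [1 0 0 4; 0 1 0 -4; 0 0 1 0; 0 0 0 1]
T2·T1 = [3/2 0 0 6; 0 -1 0 4; 0 0 3 0; 0 0 0 1]

T = [3/2 0 0 6; 0 -1 0 4; 0 0 3 0; 0 0 0 1]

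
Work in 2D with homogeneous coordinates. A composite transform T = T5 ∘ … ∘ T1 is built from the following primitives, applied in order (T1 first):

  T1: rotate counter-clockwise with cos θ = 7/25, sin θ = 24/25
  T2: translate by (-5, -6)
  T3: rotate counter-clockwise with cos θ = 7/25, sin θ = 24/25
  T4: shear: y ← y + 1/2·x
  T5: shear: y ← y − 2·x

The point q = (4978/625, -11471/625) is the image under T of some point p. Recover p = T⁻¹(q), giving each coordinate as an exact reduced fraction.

p = (-3, -2)

T1 = [7/25 -24/25 0; 24/25 7/25 0; 0 0 1]
T2·T1 = [7/25 -24/25 -5; 24/25 7/25 -6; 0 0 1]
T3·…·T1 = [-527/625 -336/625 109/25; 336/625 -527/625 -162/25; 0 0 1]
T4·…·T1 = [-527/625 -336/625 109/25; 29/250 -139/125 -43/10; 0 0 1]
T5·…·T1 = [-527/625 -336/625 109/25; 2253/1250 -23/625 -651/50; 0 0 1]
det M = 1; M⁻¹ = [-23/625 336/625 179/25; -2253/1250 -527/625 -78/25; 0 0 1]
M⁻¹ · (4978/625, -11471/625)ᵀ = (-3, -2)ᵀ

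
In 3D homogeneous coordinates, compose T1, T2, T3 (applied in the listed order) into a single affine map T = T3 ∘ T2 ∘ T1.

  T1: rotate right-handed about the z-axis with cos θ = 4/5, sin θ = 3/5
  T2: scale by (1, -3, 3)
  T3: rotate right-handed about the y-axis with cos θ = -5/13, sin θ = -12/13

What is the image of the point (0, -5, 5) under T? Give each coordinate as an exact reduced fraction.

T(p) = (-15, 12, -3)

T1 rotate right-handed about the z-axis with cos θ = 4/5, sin θ = 3/5: (0, -5, 5) → (3, -4, 5)
T2 scale by (1, -3, 3): (3, -4, 5) → (3, 12, 15)
T3 rotate right-handed about the y-axis with cos θ = -5/13, sin θ = -12/13: (3, 12, 15) → (-15, 12, -3)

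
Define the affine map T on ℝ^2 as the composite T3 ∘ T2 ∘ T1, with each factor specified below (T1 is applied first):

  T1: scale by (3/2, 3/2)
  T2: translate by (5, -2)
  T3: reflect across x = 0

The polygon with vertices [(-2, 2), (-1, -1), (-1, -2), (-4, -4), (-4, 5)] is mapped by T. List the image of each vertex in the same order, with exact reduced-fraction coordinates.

T1 scale by (3/2, 3/2): (-2, 2) → (-3, 3); (-1, -1) → (-3/2, -3/2); (-1, -2) → (-3/2, -3); (-4, -4) → (-6, -6); (-4, 5) → (-6, 15/2)
T2 translate by (5, -2): (-3, 3) → (2, 1); (-3/2, -3/2) → (7/2, -7/2); (-3/2, -3) → (7/2, -5); (-6, -6) → (-1, -8); (-6, 15/2) → (-1, 11/2)
T3 reflect across x = 0: (2, 1) → (-2, 1); (7/2, -7/2) → (-7/2, -7/2); (7/2, -5) → (-7/2, -5); (-1, -8) → (1, -8); (-1, 11/2) → (1, 11/2)

image vertices: (-2, 1), (-7/2, -7/2), (-7/2, -5), (1, -8), (1, 11/2)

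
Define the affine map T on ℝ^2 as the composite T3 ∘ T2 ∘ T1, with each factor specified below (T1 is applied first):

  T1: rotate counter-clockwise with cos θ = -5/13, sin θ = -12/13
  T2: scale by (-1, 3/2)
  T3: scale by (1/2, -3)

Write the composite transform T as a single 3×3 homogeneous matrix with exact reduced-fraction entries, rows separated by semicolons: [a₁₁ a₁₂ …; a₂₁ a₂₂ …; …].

T = [5/26 -6/13 0; 54/13 45/26 0; 0 0 1]

T1 = [-5/13 12/13 0; -12/13 -5/13 0; 0 0 1]
T2·T1 = [5/13 -12/13 0; -18/13 -15/26 0; 0 0 1]
T3·…·T1 = [5/26 -6/13 0; 54/13 45/26 0; 0 0 1]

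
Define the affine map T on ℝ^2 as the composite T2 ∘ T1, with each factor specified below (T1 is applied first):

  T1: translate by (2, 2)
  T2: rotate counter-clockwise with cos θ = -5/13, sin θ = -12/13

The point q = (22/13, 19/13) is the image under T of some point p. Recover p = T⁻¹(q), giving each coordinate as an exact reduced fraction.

p = (-4, -1)

T1 = [1 0 2; 0 1 2; 0 0 1]
T2·T1 = [-5/13 12/13 14/13; -12/13 -5/13 -34/13; 0 0 1]
det M = 1; M⁻¹ = [-5/13 -12/13 -2; 12/13 -5/13 -2; 0 0 1]
M⁻¹ · (22/13, 19/13)ᵀ = (-4, -1)ᵀ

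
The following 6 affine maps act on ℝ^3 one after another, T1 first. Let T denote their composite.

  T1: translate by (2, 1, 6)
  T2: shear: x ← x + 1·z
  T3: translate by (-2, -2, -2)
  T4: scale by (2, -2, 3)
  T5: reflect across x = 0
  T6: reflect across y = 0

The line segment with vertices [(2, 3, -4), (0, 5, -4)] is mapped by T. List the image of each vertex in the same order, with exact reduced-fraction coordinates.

image vertices: (-8, 4, 0), (-4, 8, 0)

T1 translate by (2, 1, 6): (2, 3, -4) → (4, 4, 2); (0, 5, -4) → (2, 6, 2)
T2 shear: x ← x + 1·z: (4, 4, 2) → (6, 4, 2); (2, 6, 2) → (4, 6, 2)
T3 translate by (-2, -2, -2): (6, 4, 2) → (4, 2, 0); (4, 6, 2) → (2, 4, 0)
T4 scale by (2, -2, 3): (4, 2, 0) → (8, -4, 0); (2, 4, 0) → (4, -8, 0)
T5 reflect across x = 0: (8, -4, 0) → (-8, -4, 0); (4, -8, 0) → (-4, -8, 0)
T6 reflect across y = 0: (-8, -4, 0) → (-8, 4, 0); (-4, -8, 0) → (-4, 8, 0)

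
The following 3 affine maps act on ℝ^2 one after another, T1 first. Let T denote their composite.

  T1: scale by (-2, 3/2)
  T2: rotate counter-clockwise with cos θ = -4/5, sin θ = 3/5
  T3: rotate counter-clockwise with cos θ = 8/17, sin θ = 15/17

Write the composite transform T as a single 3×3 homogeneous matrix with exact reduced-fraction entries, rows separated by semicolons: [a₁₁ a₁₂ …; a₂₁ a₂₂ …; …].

T1 = [-2 0 0; 0 3/2 0; 0 0 1]
T2·T1 = [8/5 -9/10 0; -6/5 -6/5 0; 0 0 1]
T3·…·T1 = [154/85 54/85 0; 72/85 -231/170 0; 0 0 1]

T = [154/85 54/85 0; 72/85 -231/170 0; 0 0 1]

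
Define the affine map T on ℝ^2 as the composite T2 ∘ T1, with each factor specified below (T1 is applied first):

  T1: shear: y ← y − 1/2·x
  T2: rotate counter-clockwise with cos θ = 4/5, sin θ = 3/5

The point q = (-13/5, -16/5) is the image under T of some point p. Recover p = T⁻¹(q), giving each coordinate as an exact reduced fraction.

T1 = [1 0 0; -1/2 1 0; 0 0 1]
T2·T1 = [11/10 -3/5 0; 1/5 4/5 0; 0 0 1]
det M = 1; M⁻¹ = [4/5 3/5 0; -1/5 11/10 0; 0 0 1]
M⁻¹ · (-13/5, -16/5)ᵀ = (-4, -3)ᵀ

p = (-4, -3)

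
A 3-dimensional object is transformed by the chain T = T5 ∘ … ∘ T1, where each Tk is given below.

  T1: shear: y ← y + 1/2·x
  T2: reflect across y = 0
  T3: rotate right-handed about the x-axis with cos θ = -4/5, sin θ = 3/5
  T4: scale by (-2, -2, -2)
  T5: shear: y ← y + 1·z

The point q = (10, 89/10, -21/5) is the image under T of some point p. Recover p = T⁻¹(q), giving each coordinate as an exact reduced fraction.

p = (-5, -4, 9/4)

T1 = [1 0 0 0; 1/2 1 0 0; 0 0 1 0; 0 0 0 1]
T2·T1 = [1 0 0 0; -1/2 -1 0 0; 0 0 1 0; 0 0 0 1]
T3·…·T1 = [1 0 0 0; 2/5 4/5 -3/5 0; -3/10 -3/5 -4/5 0; 0 0 0 1]
T4·…·T1 = [-2 0 0 0; -4/5 -8/5 6/5 0; 3/5 6/5 8/5 0; 0 0 0 1]
T5·…·T1 = [-2 0 0 0; -1/5 -2/5 14/5 0; 3/5 6/5 8/5 0; 0 0 0 1]
det M = 8; M⁻¹ = [-1/2 0 0 0; 1/4 -2/5 7/10 0; 0 3/10 1/10 0; 0 0 0 1]
M⁻¹ · (10, 89/10, -21/5)ᵀ = (-5, -4, 9/4)ᵀ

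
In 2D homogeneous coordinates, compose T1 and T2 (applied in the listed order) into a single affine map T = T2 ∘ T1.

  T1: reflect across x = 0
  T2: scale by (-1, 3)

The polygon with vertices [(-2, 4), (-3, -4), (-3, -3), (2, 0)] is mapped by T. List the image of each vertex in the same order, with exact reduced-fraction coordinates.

T1 reflect across x = 0: (-2, 4) → (2, 4); (-3, -4) → (3, -4); (-3, -3) → (3, -3); (2, 0) → (-2, 0)
T2 scale by (-1, 3): (2, 4) → (-2, 12); (3, -4) → (-3, -12); (3, -3) → (-3, -9); (-2, 0) → (2, 0)

image vertices: (-2, 12), (-3, -12), (-3, -9), (2, 0)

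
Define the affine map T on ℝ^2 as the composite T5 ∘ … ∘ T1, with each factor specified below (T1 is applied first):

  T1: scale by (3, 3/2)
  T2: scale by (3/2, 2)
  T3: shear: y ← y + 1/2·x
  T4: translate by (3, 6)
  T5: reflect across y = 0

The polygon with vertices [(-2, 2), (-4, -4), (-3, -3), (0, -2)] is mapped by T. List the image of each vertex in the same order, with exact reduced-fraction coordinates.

T1 scale by (3, 3/2): (-2, 2) → (-6, 3); (-4, -4) → (-12, -6); (-3, -3) → (-9, -9/2); (0, -2) → (0, -3)
T2 scale by (3/2, 2): (-6, 3) → (-9, 6); (-12, -6) → (-18, -12); (-9, -9/2) → (-27/2, -9); (0, -3) → (0, -6)
T3 shear: y ← y + 1/2·x: (-9, 6) → (-9, 3/2); (-18, -12) → (-18, -21); (-27/2, -9) → (-27/2, -63/4); (0, -6) → (0, -6)
T4 translate by (3, 6): (-9, 3/2) → (-6, 15/2); (-18, -21) → (-15, -15); (-27/2, -63/4) → (-21/2, -39/4); (0, -6) → (3, 0)
T5 reflect across y = 0: (-6, 15/2) → (-6, -15/2); (-15, -15) → (-15, 15); (-21/2, -39/4) → (-21/2, 39/4); (3, 0) → (3, 0)

image vertices: (-6, -15/2), (-15, 15), (-21/2, 39/4), (3, 0)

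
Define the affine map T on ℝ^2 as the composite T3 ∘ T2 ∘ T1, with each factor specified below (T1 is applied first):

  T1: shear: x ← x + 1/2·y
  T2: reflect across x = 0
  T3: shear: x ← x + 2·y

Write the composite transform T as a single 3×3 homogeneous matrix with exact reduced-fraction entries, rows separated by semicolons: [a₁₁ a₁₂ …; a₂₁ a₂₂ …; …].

T1 = [1 1/2 0; 0 1 0; 0 0 1]
T2·T1 = [-1 -1/2 0; 0 1 0; 0 0 1]
T3·…·T1 = [-1 3/2 0; 0 1 0; 0 0 1]

T = [-1 3/2 0; 0 1 0; 0 0 1]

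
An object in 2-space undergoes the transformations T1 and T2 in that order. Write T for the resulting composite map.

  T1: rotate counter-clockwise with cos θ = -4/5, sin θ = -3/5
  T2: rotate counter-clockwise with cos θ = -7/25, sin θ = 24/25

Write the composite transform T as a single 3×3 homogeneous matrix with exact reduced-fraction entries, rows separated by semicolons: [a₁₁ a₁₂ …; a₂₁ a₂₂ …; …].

T = [4/5 3/5 0; -3/5 4/5 0; 0 0 1]

T1 = [-4/5 3/5 0; -3/5 -4/5 0; 0 0 1]
T2·T1 = [4/5 3/5 0; -3/5 4/5 0; 0 0 1]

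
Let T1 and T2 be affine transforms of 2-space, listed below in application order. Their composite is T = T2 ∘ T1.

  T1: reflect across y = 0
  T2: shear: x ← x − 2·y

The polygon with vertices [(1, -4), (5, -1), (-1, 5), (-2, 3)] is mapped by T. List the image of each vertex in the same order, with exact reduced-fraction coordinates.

image vertices: (-7, 4), (3, 1), (9, -5), (4, -3)

T1 reflect across y = 0: (1, -4) → (1, 4); (5, -1) → (5, 1); (-1, 5) → (-1, -5); (-2, 3) → (-2, -3)
T2 shear: x ← x − 2·y: (1, 4) → (-7, 4); (5, 1) → (3, 1); (-1, -5) → (9, -5); (-2, -3) → (4, -3)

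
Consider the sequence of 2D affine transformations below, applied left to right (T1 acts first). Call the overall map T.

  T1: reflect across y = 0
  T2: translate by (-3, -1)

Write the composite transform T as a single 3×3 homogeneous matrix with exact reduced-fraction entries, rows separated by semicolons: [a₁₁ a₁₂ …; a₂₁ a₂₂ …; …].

T = [1 0 -3; 0 -1 -1; 0 0 1]

T1 = [1 0 0; 0 -1 0; 0 0 1]
T2·T1 = [1 0 -3; 0 -1 -1; 0 0 1]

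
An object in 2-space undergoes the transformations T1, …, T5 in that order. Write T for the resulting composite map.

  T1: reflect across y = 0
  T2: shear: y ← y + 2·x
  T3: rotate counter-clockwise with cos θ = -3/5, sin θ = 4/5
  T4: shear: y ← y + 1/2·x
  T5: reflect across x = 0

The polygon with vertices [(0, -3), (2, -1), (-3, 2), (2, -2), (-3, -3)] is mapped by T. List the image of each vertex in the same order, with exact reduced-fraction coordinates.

image vertices: (12/5, -3), (26/5, -4), (-41/5, 13/2), (6, -5), (-21/5, 3/2)

T1 reflect across y = 0: (0, -3) → (0, 3); (2, -1) → (2, 1); (-3, 2) → (-3, -2); (2, -2) → (2, 2); (-3, -3) → (-3, 3)
T2 shear: y ← y + 2·x: (0, 3) → (0, 3); (2, 1) → (2, 5); (-3, -2) → (-3, -8); (2, 2) → (2, 6); (-3, 3) → (-3, -3)
T3 rotate counter-clockwise with cos θ = -3/5, sin θ = 4/5: (0, 3) → (-12/5, -9/5); (2, 5) → (-26/5, -7/5); (-3, -8) → (41/5, 12/5); (2, 6) → (-6, -2); (-3, -3) → (21/5, -3/5)
T4 shear: y ← y + 1/2·x: (-12/5, -9/5) → (-12/5, -3); (-26/5, -7/5) → (-26/5, -4); (41/5, 12/5) → (41/5, 13/2); (-6, -2) → (-6, -5); (21/5, -3/5) → (21/5, 3/2)
T5 reflect across x = 0: (-12/5, -3) → (12/5, -3); (-26/5, -4) → (26/5, -4); (41/5, 13/2) → (-41/5, 13/2); (-6, -5) → (6, -5); (21/5, 3/2) → (-21/5, 3/2)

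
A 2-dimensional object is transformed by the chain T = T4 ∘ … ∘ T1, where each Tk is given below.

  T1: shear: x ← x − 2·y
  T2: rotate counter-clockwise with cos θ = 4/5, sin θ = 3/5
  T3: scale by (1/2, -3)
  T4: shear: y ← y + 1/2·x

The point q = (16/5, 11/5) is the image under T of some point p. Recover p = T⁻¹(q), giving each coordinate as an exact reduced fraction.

T1 = [1 -2 0; 0 1 0; 0 0 1]
T2·T1 = [4/5 -11/5 0; 3/5 -2/5 0; 0 0 1]
T3·…·T1 = [2/5 -11/10 0; -9/5 6/5 0; 0 0 1]
T4·…·T1 = [2/5 -11/10 0; -8/5 13/20 0; 0 0 1]
det M = -3/2; M⁻¹ = [-13/30 -11/15 0; -16/15 -4/15 0; 0 0 1]
M⁻¹ · (16/5, 11/5)ᵀ = (-3, -4)ᵀ

p = (-3, -4)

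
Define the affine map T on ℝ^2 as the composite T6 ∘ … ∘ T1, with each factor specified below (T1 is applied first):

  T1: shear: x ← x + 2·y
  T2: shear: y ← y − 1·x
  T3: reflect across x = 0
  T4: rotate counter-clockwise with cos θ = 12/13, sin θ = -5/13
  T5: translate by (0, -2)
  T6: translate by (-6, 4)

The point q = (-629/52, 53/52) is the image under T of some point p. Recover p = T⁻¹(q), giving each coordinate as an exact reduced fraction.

p = (5/4, 2)

T1 = [1 2 0; 0 1 0; 0 0 1]
T2·T1 = [1 2 0; -1 -1 0; 0 0 1]
T3·…·T1 = [-1 -2 0; -1 -1 0; 0 0 1]
T4·…·T1 = [-17/13 -29/13 0; -7/13 -2/13 0; 0 0 1]
T5·…·T1 = [-17/13 -29/13 0; -7/13 -2/13 -2; 0 0 1]
T6·…·T1 = [-17/13 -29/13 -6; -7/13 -2/13 2; 0 0 1]
det M = -1; M⁻¹ = [2/13 -29/13 70/13; -7/13 17/13 -76/13; 0 0 1]
M⁻¹ · (-629/52, 53/52)ᵀ = (5/4, 2)ᵀ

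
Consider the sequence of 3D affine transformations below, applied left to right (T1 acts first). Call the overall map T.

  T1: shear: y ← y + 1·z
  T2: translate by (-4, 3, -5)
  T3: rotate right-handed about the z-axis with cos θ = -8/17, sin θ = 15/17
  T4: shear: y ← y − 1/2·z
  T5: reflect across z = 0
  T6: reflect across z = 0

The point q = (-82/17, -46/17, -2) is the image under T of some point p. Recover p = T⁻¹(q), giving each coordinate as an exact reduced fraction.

T1 = [1 0 0 0; 0 1 1 0; 0 0 1 0; 0 0 0 1]
T2·T1 = [1 0 0 -4; 0 1 1 3; 0 0 1 -5; 0 0 0 1]
T3·…·T1 = [-8/17 -15/17 -15/17 -13/17; 15/17 -8/17 -8/17 -84/17; 0 0 1 -5; 0 0 0 1]
T4·…·T1 = [-8/17 -15/17 -15/17 -13/17; 15/17 -8/17 -33/34 -83/34; 0 0 1 -5; 0 0 0 1]
T5·…·T1 = [-8/17 -15/17 -15/17 -13/17; 15/17 -8/17 -33/34 -83/34; 0 0 -1 5; 0 0 0 1]
T6·…·T1 = [-8/17 -15/17 -15/17 -13/17; 15/17 -8/17 -33/34 -83/34; 0 0 1 -5; 0 0 0 1]
det M = 1; M⁻¹ = [-8/17 15/17 15/34 4; -15/17 -8/17 -21/17 -8; 0 0 1 5; 0 0 0 1]
M⁻¹ · (-82/17, -46/17, -2)ᵀ = (3, 0, 3)ᵀ

p = (3, 0, 3)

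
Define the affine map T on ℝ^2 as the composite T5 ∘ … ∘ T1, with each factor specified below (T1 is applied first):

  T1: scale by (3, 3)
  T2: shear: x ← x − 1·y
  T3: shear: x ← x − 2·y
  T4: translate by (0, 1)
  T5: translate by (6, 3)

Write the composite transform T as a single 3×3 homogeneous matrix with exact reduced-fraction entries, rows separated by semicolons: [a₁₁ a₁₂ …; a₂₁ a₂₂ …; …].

T = [3 -9 6; 0 3 4; 0 0 1]

T1 = [3 0 0; 0 3 0; 0 0 1]
T2·T1 = [3 -3 0; 0 3 0; 0 0 1]
T3·…·T1 = [3 -9 0; 0 3 0; 0 0 1]
T4·…·T1 = [3 -9 0; 0 3 1; 0 0 1]
T5·…·T1 = [3 -9 6; 0 3 4; 0 0 1]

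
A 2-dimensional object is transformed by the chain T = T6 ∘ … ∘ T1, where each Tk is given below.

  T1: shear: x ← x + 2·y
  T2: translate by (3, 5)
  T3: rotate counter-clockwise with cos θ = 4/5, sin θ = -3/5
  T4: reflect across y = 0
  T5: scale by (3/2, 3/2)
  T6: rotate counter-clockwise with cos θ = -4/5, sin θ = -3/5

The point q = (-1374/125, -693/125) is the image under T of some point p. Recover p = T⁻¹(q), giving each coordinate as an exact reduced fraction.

T1 = [1 2 0; 0 1 0; 0 0 1]
T2·T1 = [1 2 3; 0 1 5; 0 0 1]
T3·…·T1 = [4/5 11/5 27/5; -3/5 -2/5 11/5; 0 0 1]
T4·…·T1 = [4/5 11/5 27/5; 3/5 2/5 -11/5; 0 0 1]
T5·…·T1 = [6/5 33/10 81/10; 9/10 3/5 -33/10; 0 0 1]
T6·…·T1 = [-21/50 -57/25 -423/50; -36/25 -123/50 -111/50; 0 0 1]
det M = -9/4; M⁻¹ = [82/75 -76/75 7; -16/25 14/75 -5; 0 0 1]
M⁻¹ · (-1374/125, -693/125)ᵀ = (3/5, 1)ᵀ

p = (3/5, 1)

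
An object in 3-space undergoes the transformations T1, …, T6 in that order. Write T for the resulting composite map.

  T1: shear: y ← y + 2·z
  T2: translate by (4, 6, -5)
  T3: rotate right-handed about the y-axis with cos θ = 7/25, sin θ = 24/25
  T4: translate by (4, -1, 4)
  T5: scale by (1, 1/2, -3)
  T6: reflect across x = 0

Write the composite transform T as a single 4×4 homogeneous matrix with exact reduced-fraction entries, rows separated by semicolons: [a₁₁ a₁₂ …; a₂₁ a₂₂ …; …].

T = [-7/25 0 -24/25 -8/25; 0 1/2 1 5/2; 72/25 0 -21/25 93/25; 0 0 0 1]

T1 = [1 0 0 0; 0 1 2 0; 0 0 1 0; 0 0 0 1]
T2·T1 = [1 0 0 4; 0 1 2 6; 0 0 1 -5; 0 0 0 1]
T3·…·T1 = [7/25 0 24/25 -92/25; 0 1 2 6; -24/25 0 7/25 -131/25; 0 0 0 1]
T4·…·T1 = [7/25 0 24/25 8/25; 0 1 2 5; -24/25 0 7/25 -31/25; 0 0 0 1]
T5·…·T1 = [7/25 0 24/25 8/25; 0 1/2 1 5/2; 72/25 0 -21/25 93/25; 0 0 0 1]
T6·…·T1 = [-7/25 0 -24/25 -8/25; 0 1/2 1 5/2; 72/25 0 -21/25 93/25; 0 0 0 1]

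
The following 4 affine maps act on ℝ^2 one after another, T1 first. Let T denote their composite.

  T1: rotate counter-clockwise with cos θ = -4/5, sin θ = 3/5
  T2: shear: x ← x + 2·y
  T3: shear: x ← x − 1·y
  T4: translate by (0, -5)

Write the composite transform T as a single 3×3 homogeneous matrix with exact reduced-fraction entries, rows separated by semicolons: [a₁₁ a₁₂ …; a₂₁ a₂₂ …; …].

T = [-1/5 -7/5 0; 3/5 -4/5 -5; 0 0 1]

T1 = [-4/5 -3/5 0; 3/5 -4/5 0; 0 0 1]
T2·T1 = [2/5 -11/5 0; 3/5 -4/5 0; 0 0 1]
T3·…·T1 = [-1/5 -7/5 0; 3/5 -4/5 0; 0 0 1]
T4·…·T1 = [-1/5 -7/5 0; 3/5 -4/5 -5; 0 0 1]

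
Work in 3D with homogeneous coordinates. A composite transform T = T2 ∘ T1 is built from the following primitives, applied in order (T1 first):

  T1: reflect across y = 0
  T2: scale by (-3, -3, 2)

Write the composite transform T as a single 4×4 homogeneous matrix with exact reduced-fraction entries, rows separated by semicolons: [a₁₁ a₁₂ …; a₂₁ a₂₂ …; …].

T = [-3 0 0 0; 0 3 0 0; 0 0 2 0; 0 0 0 1]

T1 = [1 0 0 0; 0 -1 0 0; 0 0 1 0; 0 0 0 1]
T2·T1 = [-3 0 0 0; 0 3 0 0; 0 0 2 0; 0 0 0 1]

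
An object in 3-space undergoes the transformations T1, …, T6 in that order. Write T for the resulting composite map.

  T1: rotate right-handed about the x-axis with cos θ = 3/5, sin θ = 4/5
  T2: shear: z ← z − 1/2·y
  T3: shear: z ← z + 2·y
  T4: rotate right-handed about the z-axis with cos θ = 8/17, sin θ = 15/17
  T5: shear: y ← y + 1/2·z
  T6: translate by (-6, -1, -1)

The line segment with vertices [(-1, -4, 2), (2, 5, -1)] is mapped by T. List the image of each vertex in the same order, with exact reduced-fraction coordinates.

T1 rotate right-handed about the x-axis with cos θ = 3/5, sin θ = 4/5: (-1, -4, 2) → (-1, -4, -2); (2, 5, -1) → (2, 19/5, 17/5)
T2 shear: z ← z − 1/2·y: (-1, -4, -2) → (-1, -4, 0); (2, 19/5, 17/5) → (2, 19/5, 3/2)
T3 shear: z ← z + 2·y: (-1, -4, 0) → (-1, -4, -8); (2, 19/5, 3/2) → (2, 19/5, 91/10)
T4 rotate right-handed about the z-axis with cos θ = 8/17, sin θ = 15/17: (-1, -4, -8) → (52/17, -47/17, -8); (2, 19/5, 91/10) → (-41/17, 302/85, 91/10)
T5 shear: y ← y + 1/2·z: (52/17, -47/17, -8) → (52/17, -115/17, -8); (-41/17, 302/85, 91/10) → (-41/17, 551/68, 91/10)
T6 translate by (-6, -1, -1): (52/17, -115/17, -8) → (-50/17, -132/17, -9); (-41/17, 551/68, 91/10) → (-143/17, 483/68, 81/10)

image vertices: (-50/17, -132/17, -9), (-143/17, 483/68, 81/10)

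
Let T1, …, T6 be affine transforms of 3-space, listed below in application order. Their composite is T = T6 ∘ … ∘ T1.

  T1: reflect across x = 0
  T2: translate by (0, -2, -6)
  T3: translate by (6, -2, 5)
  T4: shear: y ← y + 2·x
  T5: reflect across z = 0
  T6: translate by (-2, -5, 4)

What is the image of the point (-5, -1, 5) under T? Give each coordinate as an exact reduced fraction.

T1 reflect across x = 0: (-5, -1, 5) → (5, -1, 5)
T2 translate by (0, -2, -6): (5, -1, 5) → (5, -3, -1)
T3 translate by (6, -2, 5): (5, -3, -1) → (11, -5, 4)
T4 shear: y ← y + 2·x: (11, -5, 4) → (11, 17, 4)
T5 reflect across z = 0: (11, 17, 4) → (11, 17, -4)
T6 translate by (-2, -5, 4): (11, 17, -4) → (9, 12, 0)

T(p) = (9, 12, 0)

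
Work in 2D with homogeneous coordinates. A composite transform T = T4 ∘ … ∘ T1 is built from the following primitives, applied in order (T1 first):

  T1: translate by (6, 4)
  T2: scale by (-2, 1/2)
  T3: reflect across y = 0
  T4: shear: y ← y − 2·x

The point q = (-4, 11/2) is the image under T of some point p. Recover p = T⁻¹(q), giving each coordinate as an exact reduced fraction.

p = (-4, 1)

T1 = [1 0 6; 0 1 4; 0 0 1]
T2·T1 = [-2 0 -12; 0 1/2 2; 0 0 1]
T3·…·T1 = [-2 0 -12; 0 -1/2 -2; 0 0 1]
T4·…·T1 = [-2 0 -12; 4 -1/2 22; 0 0 1]
det M = 1; M⁻¹ = [-1/2 0 -6; -4 -2 -4; 0 0 1]
M⁻¹ · (-4, 11/2)ᵀ = (-4, 1)ᵀ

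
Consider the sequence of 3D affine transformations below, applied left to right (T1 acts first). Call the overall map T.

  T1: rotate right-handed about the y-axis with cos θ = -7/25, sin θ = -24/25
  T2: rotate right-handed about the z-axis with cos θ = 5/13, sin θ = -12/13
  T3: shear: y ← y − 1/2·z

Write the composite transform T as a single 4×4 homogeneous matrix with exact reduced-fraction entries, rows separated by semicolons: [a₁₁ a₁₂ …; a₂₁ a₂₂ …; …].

T1 = [-7/25 0 -24/25 0; 0 1 0 0; 24/25 0 -7/25 0; 0 0 0 1]
T2·T1 = [-7/65 12/13 -24/65 0; 84/325 5/13 288/325 0; 24/25 0 -7/25 0; 0 0 0 1]
T3·…·T1 = [-7/65 12/13 -24/65 0; -72/325 5/13 667/650 0; 24/25 0 -7/25 0; 0 0 0 1]

T = [-7/65 12/13 -24/65 0; -72/325 5/13 667/650 0; 24/25 0 -7/25 0; 0 0 0 1]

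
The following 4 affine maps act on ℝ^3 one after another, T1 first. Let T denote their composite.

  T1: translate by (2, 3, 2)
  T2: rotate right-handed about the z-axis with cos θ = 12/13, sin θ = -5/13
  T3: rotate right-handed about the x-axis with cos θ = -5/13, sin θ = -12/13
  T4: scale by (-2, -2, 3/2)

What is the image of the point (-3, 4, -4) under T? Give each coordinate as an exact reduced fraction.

T(p) = (-46/13, 1514/169, -1407/169)

T1 translate by (2, 3, 2): (-3, 4, -4) → (-1, 7, -2)
T2 rotate right-handed about the z-axis with cos θ = 12/13, sin θ = -5/13: (-1, 7, -2) → (23/13, 89/13, -2)
T3 rotate right-handed about the x-axis with cos θ = -5/13, sin θ = -12/13: (23/13, 89/13, -2) → (23/13, -757/169, -938/169)
T4 scale by (-2, -2, 3/2): (23/13, -757/169, -938/169) → (-46/13, 1514/169, -1407/169)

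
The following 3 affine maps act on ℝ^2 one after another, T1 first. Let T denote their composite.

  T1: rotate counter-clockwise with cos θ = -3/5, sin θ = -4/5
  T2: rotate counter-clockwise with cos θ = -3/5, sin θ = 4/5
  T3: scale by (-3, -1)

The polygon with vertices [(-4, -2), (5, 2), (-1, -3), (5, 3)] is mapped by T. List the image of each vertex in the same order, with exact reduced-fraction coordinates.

T1 rotate counter-clockwise with cos θ = -3/5, sin θ = -4/5: (-4, -2) → (4/5, 22/5); (5, 2) → (-7/5, -26/5); (-1, -3) → (-9/5, 13/5); (5, 3) → (-3/5, -29/5)
T2 rotate counter-clockwise with cos θ = -3/5, sin θ = 4/5: (4/5, 22/5) → (-4, -2); (-7/5, -26/5) → (5, 2); (-9/5, 13/5) → (-1, -3); (-3/5, -29/5) → (5, 3)
T3 scale by (-3, -1): (-4, -2) → (12, 2); (5, 2) → (-15, -2); (-1, -3) → (3, 3); (5, 3) → (-15, -3)

image vertices: (12, 2), (-15, -2), (3, 3), (-15, -3)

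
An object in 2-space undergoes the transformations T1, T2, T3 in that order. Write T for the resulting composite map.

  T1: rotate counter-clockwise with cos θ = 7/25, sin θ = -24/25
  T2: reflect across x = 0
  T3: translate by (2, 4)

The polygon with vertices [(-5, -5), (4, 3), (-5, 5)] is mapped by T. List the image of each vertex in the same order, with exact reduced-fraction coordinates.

image vertices: (41/5, 37/5), (-2, 1), (-7/5, 51/5)

T1 rotate counter-clockwise with cos θ = 7/25, sin θ = -24/25: (-5, -5) → (-31/5, 17/5); (4, 3) → (4, -3); (-5, 5) → (17/5, 31/5)
T2 reflect across x = 0: (-31/5, 17/5) → (31/5, 17/5); (4, -3) → (-4, -3); (17/5, 31/5) → (-17/5, 31/5)
T3 translate by (2, 4): (31/5, 17/5) → (41/5, 37/5); (-4, -3) → (-2, 1); (-17/5, 31/5) → (-7/5, 51/5)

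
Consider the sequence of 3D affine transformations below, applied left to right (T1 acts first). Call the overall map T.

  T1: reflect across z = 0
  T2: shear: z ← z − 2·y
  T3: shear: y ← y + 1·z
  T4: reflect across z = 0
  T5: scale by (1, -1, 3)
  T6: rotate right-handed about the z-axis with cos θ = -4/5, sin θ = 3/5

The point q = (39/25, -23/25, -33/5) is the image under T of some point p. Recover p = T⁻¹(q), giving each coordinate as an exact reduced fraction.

p = (-9/5, -2, 9/5)

T1 = [1 0 0 0; 0 1 0 0; 0 0 -1 0; 0 0 0 1]
T2·T1 = [1 0 0 0; 0 1 0 0; 0 -2 -1 0; 0 0 0 1]
T3·…·T1 = [1 0 0 0; 0 -1 -1 0; 0 -2 -1 0; 0 0 0 1]
T4·…·T1 = [1 0 0 0; 0 -1 -1 0; 0 2 1 0; 0 0 0 1]
T5·…·T1 = [1 0 0 0; 0 1 1 0; 0 6 3 0; 0 0 0 1]
T6·…·T1 = [-4/5 -3/5 -3/5 0; 3/5 -4/5 -4/5 0; 0 6 3 0; 0 0 0 1]
det M = -3; M⁻¹ = [-4/5 3/5 0 0; 3/5 4/5 1/3 0; -6/5 -8/5 -1/3 0; 0 0 0 1]
M⁻¹ · (39/25, -23/25, -33/5)ᵀ = (-9/5, -2, 9/5)ᵀ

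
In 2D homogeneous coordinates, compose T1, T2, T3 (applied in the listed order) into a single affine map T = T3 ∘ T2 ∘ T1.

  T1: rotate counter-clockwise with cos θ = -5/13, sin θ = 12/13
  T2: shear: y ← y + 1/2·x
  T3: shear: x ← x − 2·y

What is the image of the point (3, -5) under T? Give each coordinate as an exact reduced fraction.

T1 rotate counter-clockwise with cos θ = -5/13, sin θ = 12/13: (3, -5) → (45/13, 61/13)
T2 shear: y ← y + 1/2·x: (45/13, 61/13) → (45/13, 167/26)
T3 shear: x ← x − 2·y: (45/13, 167/26) → (-122/13, 167/26)

T(p) = (-122/13, 167/26)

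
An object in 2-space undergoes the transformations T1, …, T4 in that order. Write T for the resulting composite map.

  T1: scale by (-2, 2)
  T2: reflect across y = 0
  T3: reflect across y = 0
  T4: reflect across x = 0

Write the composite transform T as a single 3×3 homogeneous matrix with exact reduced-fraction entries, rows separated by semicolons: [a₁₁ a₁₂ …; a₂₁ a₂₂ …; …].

T1 = [-2 0 0; 0 2 0; 0 0 1]
T2·T1 = [-2 0 0; 0 -2 0; 0 0 1]
T3·…·T1 = [-2 0 0; 0 2 0; 0 0 1]
T4·…·T1 = [2 0 0; 0 2 0; 0 0 1]

T = [2 0 0; 0 2 0; 0 0 1]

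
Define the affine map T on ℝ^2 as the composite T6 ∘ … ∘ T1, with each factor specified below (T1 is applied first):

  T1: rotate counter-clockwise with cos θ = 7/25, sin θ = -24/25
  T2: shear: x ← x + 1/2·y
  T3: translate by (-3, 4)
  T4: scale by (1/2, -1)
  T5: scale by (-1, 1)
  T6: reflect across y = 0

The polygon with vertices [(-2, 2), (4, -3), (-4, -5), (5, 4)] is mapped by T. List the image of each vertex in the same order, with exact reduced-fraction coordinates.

T1 rotate counter-clockwise with cos θ = 7/25, sin θ = -24/25: (-2, 2) → (34/25, 62/25); (4, -3) → (-44/25, -117/25); (-4, -5) → (-148/25, 61/25); (5, 4) → (131/25, -92/25)
T2 shear: x ← x + 1/2·y: (34/25, 62/25) → (13/5, 62/25); (-44/25, -117/25) → (-41/10, -117/25); (-148/25, 61/25) → (-47/10, 61/25); (131/25, -92/25) → (17/5, -92/25)
T3 translate by (-3, 4): (13/5, 62/25) → (-2/5, 162/25); (-41/10, -117/25) → (-71/10, -17/25); (-47/10, 61/25) → (-77/10, 161/25); (17/5, -92/25) → (2/5, 8/25)
T4 scale by (1/2, -1): (-2/5, 162/25) → (-1/5, -162/25); (-71/10, -17/25) → (-71/20, 17/25); (-77/10, 161/25) → (-77/20, -161/25); (2/5, 8/25) → (1/5, -8/25)
T5 scale by (-1, 1): (-1/5, -162/25) → (1/5, -162/25); (-71/20, 17/25) → (71/20, 17/25); (-77/20, -161/25) → (77/20, -161/25); (1/5, -8/25) → (-1/5, -8/25)
T6 reflect across y = 0: (1/5, -162/25) → (1/5, 162/25); (71/20, 17/25) → (71/20, -17/25); (77/20, -161/25) → (77/20, 161/25); (-1/5, -8/25) → (-1/5, 8/25)

image vertices: (1/5, 162/25), (71/20, -17/25), (77/20, 161/25), (-1/5, 8/25)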